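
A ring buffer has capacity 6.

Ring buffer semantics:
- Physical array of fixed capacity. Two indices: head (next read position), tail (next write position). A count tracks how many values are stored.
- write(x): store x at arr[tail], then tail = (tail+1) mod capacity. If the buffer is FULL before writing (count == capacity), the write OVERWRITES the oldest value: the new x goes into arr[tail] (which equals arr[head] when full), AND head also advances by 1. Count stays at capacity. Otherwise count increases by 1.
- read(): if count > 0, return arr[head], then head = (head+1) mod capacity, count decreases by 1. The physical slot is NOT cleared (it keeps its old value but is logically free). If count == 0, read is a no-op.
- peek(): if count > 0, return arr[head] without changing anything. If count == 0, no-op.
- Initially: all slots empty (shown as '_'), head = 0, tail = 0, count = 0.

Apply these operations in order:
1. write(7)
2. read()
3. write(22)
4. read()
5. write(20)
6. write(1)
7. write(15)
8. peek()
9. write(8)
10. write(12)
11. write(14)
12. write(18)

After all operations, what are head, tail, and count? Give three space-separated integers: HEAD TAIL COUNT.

Answer: 3 3 6

Derivation:
After op 1 (write(7)): arr=[7 _ _ _ _ _] head=0 tail=1 count=1
After op 2 (read()): arr=[7 _ _ _ _ _] head=1 tail=1 count=0
After op 3 (write(22)): arr=[7 22 _ _ _ _] head=1 tail=2 count=1
After op 4 (read()): arr=[7 22 _ _ _ _] head=2 tail=2 count=0
After op 5 (write(20)): arr=[7 22 20 _ _ _] head=2 tail=3 count=1
After op 6 (write(1)): arr=[7 22 20 1 _ _] head=2 tail=4 count=2
After op 7 (write(15)): arr=[7 22 20 1 15 _] head=2 tail=5 count=3
After op 8 (peek()): arr=[7 22 20 1 15 _] head=2 tail=5 count=3
After op 9 (write(8)): arr=[7 22 20 1 15 8] head=2 tail=0 count=4
After op 10 (write(12)): arr=[12 22 20 1 15 8] head=2 tail=1 count=5
After op 11 (write(14)): arr=[12 14 20 1 15 8] head=2 tail=2 count=6
After op 12 (write(18)): arr=[12 14 18 1 15 8] head=3 tail=3 count=6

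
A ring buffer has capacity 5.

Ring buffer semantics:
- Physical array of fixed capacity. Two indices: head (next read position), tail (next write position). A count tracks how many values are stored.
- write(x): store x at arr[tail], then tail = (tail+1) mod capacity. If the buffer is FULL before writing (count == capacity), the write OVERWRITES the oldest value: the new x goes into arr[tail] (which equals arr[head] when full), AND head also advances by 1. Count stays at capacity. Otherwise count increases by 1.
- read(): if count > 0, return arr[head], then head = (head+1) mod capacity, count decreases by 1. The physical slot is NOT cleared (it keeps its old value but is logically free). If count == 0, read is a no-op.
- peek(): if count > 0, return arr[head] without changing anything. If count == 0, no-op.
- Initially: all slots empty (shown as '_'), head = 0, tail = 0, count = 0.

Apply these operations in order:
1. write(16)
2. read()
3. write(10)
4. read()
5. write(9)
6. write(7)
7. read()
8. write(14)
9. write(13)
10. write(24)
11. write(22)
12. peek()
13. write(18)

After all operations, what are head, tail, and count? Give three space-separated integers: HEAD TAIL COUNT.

Answer: 4 4 5

Derivation:
After op 1 (write(16)): arr=[16 _ _ _ _] head=0 tail=1 count=1
After op 2 (read()): arr=[16 _ _ _ _] head=1 tail=1 count=0
After op 3 (write(10)): arr=[16 10 _ _ _] head=1 tail=2 count=1
After op 4 (read()): arr=[16 10 _ _ _] head=2 tail=2 count=0
After op 5 (write(9)): arr=[16 10 9 _ _] head=2 tail=3 count=1
After op 6 (write(7)): arr=[16 10 9 7 _] head=2 tail=4 count=2
After op 7 (read()): arr=[16 10 9 7 _] head=3 tail=4 count=1
After op 8 (write(14)): arr=[16 10 9 7 14] head=3 tail=0 count=2
After op 9 (write(13)): arr=[13 10 9 7 14] head=3 tail=1 count=3
After op 10 (write(24)): arr=[13 24 9 7 14] head=3 tail=2 count=4
After op 11 (write(22)): arr=[13 24 22 7 14] head=3 tail=3 count=5
After op 12 (peek()): arr=[13 24 22 7 14] head=3 tail=3 count=5
After op 13 (write(18)): arr=[13 24 22 18 14] head=4 tail=4 count=5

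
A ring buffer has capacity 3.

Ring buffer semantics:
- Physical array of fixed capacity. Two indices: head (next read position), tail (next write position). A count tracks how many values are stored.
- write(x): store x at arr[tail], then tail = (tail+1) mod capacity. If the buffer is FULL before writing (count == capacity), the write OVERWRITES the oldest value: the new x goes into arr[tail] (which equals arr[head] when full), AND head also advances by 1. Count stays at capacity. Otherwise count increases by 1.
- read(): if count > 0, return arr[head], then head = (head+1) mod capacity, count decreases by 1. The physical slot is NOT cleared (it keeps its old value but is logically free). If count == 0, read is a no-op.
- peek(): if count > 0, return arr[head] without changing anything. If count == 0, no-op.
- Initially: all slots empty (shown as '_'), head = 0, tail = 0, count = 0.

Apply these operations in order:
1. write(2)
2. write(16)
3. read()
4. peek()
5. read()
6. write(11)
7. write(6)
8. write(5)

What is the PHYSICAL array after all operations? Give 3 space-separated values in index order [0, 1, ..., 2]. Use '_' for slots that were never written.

Answer: 6 5 11

Derivation:
After op 1 (write(2)): arr=[2 _ _] head=0 tail=1 count=1
After op 2 (write(16)): arr=[2 16 _] head=0 tail=2 count=2
After op 3 (read()): arr=[2 16 _] head=1 tail=2 count=1
After op 4 (peek()): arr=[2 16 _] head=1 tail=2 count=1
After op 5 (read()): arr=[2 16 _] head=2 tail=2 count=0
After op 6 (write(11)): arr=[2 16 11] head=2 tail=0 count=1
After op 7 (write(6)): arr=[6 16 11] head=2 tail=1 count=2
After op 8 (write(5)): arr=[6 5 11] head=2 tail=2 count=3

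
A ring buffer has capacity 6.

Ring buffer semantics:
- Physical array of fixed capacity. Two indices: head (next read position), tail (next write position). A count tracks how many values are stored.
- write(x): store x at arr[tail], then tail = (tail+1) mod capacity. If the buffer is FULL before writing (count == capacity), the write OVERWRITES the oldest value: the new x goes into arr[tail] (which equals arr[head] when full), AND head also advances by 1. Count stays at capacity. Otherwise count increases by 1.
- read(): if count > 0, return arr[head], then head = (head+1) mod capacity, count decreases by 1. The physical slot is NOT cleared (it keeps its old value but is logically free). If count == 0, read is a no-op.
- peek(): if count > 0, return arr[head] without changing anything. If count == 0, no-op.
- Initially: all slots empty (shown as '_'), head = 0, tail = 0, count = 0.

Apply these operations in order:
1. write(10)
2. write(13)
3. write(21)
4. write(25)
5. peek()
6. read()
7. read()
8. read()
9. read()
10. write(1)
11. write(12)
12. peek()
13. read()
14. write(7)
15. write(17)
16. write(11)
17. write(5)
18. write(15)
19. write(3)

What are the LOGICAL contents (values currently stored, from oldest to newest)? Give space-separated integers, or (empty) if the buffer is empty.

Answer: 7 17 11 5 15 3

Derivation:
After op 1 (write(10)): arr=[10 _ _ _ _ _] head=0 tail=1 count=1
After op 2 (write(13)): arr=[10 13 _ _ _ _] head=0 tail=2 count=2
After op 3 (write(21)): arr=[10 13 21 _ _ _] head=0 tail=3 count=3
After op 4 (write(25)): arr=[10 13 21 25 _ _] head=0 tail=4 count=4
After op 5 (peek()): arr=[10 13 21 25 _ _] head=0 tail=4 count=4
After op 6 (read()): arr=[10 13 21 25 _ _] head=1 tail=4 count=3
After op 7 (read()): arr=[10 13 21 25 _ _] head=2 tail=4 count=2
After op 8 (read()): arr=[10 13 21 25 _ _] head=3 tail=4 count=1
After op 9 (read()): arr=[10 13 21 25 _ _] head=4 tail=4 count=0
After op 10 (write(1)): arr=[10 13 21 25 1 _] head=4 tail=5 count=1
After op 11 (write(12)): arr=[10 13 21 25 1 12] head=4 tail=0 count=2
After op 12 (peek()): arr=[10 13 21 25 1 12] head=4 tail=0 count=2
After op 13 (read()): arr=[10 13 21 25 1 12] head=5 tail=0 count=1
After op 14 (write(7)): arr=[7 13 21 25 1 12] head=5 tail=1 count=2
After op 15 (write(17)): arr=[7 17 21 25 1 12] head=5 tail=2 count=3
After op 16 (write(11)): arr=[7 17 11 25 1 12] head=5 tail=3 count=4
After op 17 (write(5)): arr=[7 17 11 5 1 12] head=5 tail=4 count=5
After op 18 (write(15)): arr=[7 17 11 5 15 12] head=5 tail=5 count=6
After op 19 (write(3)): arr=[7 17 11 5 15 3] head=0 tail=0 count=6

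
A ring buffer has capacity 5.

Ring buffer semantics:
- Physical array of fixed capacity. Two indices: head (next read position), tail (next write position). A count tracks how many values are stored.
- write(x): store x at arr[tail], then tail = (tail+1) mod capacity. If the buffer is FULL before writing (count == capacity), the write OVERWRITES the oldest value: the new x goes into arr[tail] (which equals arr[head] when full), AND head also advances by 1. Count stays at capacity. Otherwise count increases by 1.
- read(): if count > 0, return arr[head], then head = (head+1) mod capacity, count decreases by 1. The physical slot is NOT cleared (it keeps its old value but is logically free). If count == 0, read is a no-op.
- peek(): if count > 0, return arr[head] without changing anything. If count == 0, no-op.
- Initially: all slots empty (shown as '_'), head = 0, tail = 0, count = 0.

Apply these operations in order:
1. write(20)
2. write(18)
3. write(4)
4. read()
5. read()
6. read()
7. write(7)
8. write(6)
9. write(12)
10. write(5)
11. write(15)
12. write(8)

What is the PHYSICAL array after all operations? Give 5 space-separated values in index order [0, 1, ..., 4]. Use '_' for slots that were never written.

After op 1 (write(20)): arr=[20 _ _ _ _] head=0 tail=1 count=1
After op 2 (write(18)): arr=[20 18 _ _ _] head=0 tail=2 count=2
After op 3 (write(4)): arr=[20 18 4 _ _] head=0 tail=3 count=3
After op 4 (read()): arr=[20 18 4 _ _] head=1 tail=3 count=2
After op 5 (read()): arr=[20 18 4 _ _] head=2 tail=3 count=1
After op 6 (read()): arr=[20 18 4 _ _] head=3 tail=3 count=0
After op 7 (write(7)): arr=[20 18 4 7 _] head=3 tail=4 count=1
After op 8 (write(6)): arr=[20 18 4 7 6] head=3 tail=0 count=2
After op 9 (write(12)): arr=[12 18 4 7 6] head=3 tail=1 count=3
After op 10 (write(5)): arr=[12 5 4 7 6] head=3 tail=2 count=4
After op 11 (write(15)): arr=[12 5 15 7 6] head=3 tail=3 count=5
After op 12 (write(8)): arr=[12 5 15 8 6] head=4 tail=4 count=5

Answer: 12 5 15 8 6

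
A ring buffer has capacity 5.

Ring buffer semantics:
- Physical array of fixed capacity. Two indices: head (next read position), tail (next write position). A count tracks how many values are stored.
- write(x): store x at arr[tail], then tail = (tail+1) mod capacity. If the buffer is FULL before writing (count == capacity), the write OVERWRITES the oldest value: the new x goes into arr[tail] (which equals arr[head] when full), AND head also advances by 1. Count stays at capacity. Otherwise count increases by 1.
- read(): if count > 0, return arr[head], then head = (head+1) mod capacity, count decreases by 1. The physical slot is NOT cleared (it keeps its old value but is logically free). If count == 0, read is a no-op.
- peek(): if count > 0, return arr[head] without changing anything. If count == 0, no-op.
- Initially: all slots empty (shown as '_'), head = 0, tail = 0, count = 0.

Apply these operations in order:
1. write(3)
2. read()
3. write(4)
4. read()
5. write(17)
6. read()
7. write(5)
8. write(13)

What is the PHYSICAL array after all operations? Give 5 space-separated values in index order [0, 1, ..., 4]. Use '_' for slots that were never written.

After op 1 (write(3)): arr=[3 _ _ _ _] head=0 tail=1 count=1
After op 2 (read()): arr=[3 _ _ _ _] head=1 tail=1 count=0
After op 3 (write(4)): arr=[3 4 _ _ _] head=1 tail=2 count=1
After op 4 (read()): arr=[3 4 _ _ _] head=2 tail=2 count=0
After op 5 (write(17)): arr=[3 4 17 _ _] head=2 tail=3 count=1
After op 6 (read()): arr=[3 4 17 _ _] head=3 tail=3 count=0
After op 7 (write(5)): arr=[3 4 17 5 _] head=3 tail=4 count=1
After op 8 (write(13)): arr=[3 4 17 5 13] head=3 tail=0 count=2

Answer: 3 4 17 5 13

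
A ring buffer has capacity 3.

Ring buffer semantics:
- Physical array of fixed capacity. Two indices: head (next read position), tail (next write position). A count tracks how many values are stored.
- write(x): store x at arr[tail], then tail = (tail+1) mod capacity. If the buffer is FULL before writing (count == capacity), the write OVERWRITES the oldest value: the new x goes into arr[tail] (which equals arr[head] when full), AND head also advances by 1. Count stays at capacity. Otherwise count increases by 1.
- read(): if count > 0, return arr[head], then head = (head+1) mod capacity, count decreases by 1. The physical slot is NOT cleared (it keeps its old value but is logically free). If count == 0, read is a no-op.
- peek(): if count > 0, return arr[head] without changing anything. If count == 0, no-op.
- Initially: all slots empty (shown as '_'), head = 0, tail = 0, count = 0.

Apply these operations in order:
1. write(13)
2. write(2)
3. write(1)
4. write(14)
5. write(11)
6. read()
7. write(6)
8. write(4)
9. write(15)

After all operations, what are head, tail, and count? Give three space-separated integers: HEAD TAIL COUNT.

After op 1 (write(13)): arr=[13 _ _] head=0 tail=1 count=1
After op 2 (write(2)): arr=[13 2 _] head=0 tail=2 count=2
After op 3 (write(1)): arr=[13 2 1] head=0 tail=0 count=3
After op 4 (write(14)): arr=[14 2 1] head=1 tail=1 count=3
After op 5 (write(11)): arr=[14 11 1] head=2 tail=2 count=3
After op 6 (read()): arr=[14 11 1] head=0 tail=2 count=2
After op 7 (write(6)): arr=[14 11 6] head=0 tail=0 count=3
After op 8 (write(4)): arr=[4 11 6] head=1 tail=1 count=3
After op 9 (write(15)): arr=[4 15 6] head=2 tail=2 count=3

Answer: 2 2 3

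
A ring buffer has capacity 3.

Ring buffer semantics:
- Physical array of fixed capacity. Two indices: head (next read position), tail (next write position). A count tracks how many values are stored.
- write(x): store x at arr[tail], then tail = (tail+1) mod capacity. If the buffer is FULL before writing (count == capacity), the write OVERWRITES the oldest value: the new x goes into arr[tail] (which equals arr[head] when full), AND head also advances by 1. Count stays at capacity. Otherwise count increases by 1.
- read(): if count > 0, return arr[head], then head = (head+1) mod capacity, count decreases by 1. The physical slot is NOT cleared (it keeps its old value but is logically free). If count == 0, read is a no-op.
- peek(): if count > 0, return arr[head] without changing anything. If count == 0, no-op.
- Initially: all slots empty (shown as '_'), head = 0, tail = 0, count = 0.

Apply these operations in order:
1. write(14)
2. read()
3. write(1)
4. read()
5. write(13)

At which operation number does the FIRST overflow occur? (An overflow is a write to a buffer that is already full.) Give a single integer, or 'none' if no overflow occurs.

Answer: none

Derivation:
After op 1 (write(14)): arr=[14 _ _] head=0 tail=1 count=1
After op 2 (read()): arr=[14 _ _] head=1 tail=1 count=0
After op 3 (write(1)): arr=[14 1 _] head=1 tail=2 count=1
After op 4 (read()): arr=[14 1 _] head=2 tail=2 count=0
After op 5 (write(13)): arr=[14 1 13] head=2 tail=0 count=1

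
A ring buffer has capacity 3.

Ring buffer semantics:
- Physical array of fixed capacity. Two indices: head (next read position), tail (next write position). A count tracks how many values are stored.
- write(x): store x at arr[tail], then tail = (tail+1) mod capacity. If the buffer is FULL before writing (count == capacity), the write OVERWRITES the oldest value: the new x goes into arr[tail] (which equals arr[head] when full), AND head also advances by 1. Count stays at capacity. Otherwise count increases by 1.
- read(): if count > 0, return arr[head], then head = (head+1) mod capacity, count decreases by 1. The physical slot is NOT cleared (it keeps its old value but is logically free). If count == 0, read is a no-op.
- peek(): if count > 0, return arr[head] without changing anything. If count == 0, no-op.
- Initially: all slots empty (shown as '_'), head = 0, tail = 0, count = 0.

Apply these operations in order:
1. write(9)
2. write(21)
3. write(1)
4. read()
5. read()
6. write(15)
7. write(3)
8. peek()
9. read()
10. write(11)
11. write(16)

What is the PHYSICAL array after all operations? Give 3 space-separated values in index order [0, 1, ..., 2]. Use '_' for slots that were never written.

Answer: 16 3 11

Derivation:
After op 1 (write(9)): arr=[9 _ _] head=0 tail=1 count=1
After op 2 (write(21)): arr=[9 21 _] head=0 tail=2 count=2
After op 3 (write(1)): arr=[9 21 1] head=0 tail=0 count=3
After op 4 (read()): arr=[9 21 1] head=1 tail=0 count=2
After op 5 (read()): arr=[9 21 1] head=2 tail=0 count=1
After op 6 (write(15)): arr=[15 21 1] head=2 tail=1 count=2
After op 7 (write(3)): arr=[15 3 1] head=2 tail=2 count=3
After op 8 (peek()): arr=[15 3 1] head=2 tail=2 count=3
After op 9 (read()): arr=[15 3 1] head=0 tail=2 count=2
After op 10 (write(11)): arr=[15 3 11] head=0 tail=0 count=3
After op 11 (write(16)): arr=[16 3 11] head=1 tail=1 count=3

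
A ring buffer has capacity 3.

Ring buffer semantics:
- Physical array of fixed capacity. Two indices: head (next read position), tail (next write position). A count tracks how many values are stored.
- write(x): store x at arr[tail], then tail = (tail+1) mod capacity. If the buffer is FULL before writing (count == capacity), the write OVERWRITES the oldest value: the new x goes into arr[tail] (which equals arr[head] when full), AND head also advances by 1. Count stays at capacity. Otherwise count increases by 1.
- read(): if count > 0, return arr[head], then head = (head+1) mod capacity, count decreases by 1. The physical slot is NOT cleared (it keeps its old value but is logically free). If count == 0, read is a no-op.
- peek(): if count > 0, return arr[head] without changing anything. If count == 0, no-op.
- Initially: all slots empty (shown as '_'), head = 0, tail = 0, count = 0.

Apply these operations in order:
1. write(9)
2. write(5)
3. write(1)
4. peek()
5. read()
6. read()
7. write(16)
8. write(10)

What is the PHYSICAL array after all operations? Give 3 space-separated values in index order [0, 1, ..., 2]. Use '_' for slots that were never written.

After op 1 (write(9)): arr=[9 _ _] head=0 tail=1 count=1
After op 2 (write(5)): arr=[9 5 _] head=0 tail=2 count=2
After op 3 (write(1)): arr=[9 5 1] head=0 tail=0 count=3
After op 4 (peek()): arr=[9 5 1] head=0 tail=0 count=3
After op 5 (read()): arr=[9 5 1] head=1 tail=0 count=2
After op 6 (read()): arr=[9 5 1] head=2 tail=0 count=1
After op 7 (write(16)): arr=[16 5 1] head=2 tail=1 count=2
After op 8 (write(10)): arr=[16 10 1] head=2 tail=2 count=3

Answer: 16 10 1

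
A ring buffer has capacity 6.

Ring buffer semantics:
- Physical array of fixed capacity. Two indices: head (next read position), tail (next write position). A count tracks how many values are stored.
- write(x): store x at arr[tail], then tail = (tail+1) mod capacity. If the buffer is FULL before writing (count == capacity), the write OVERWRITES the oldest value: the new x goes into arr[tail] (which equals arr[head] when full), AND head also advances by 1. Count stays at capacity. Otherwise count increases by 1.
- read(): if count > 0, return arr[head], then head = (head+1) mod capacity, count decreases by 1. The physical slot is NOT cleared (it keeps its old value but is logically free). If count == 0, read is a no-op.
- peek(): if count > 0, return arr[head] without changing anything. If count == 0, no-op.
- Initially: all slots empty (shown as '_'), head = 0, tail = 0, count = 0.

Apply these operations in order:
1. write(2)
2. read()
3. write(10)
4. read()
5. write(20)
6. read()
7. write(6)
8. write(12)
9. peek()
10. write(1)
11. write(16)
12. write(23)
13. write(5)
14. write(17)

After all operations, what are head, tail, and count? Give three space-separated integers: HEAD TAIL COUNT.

Answer: 4 4 6

Derivation:
After op 1 (write(2)): arr=[2 _ _ _ _ _] head=0 tail=1 count=1
After op 2 (read()): arr=[2 _ _ _ _ _] head=1 tail=1 count=0
After op 3 (write(10)): arr=[2 10 _ _ _ _] head=1 tail=2 count=1
After op 4 (read()): arr=[2 10 _ _ _ _] head=2 tail=2 count=0
After op 5 (write(20)): arr=[2 10 20 _ _ _] head=2 tail=3 count=1
After op 6 (read()): arr=[2 10 20 _ _ _] head=3 tail=3 count=0
After op 7 (write(6)): arr=[2 10 20 6 _ _] head=3 tail=4 count=1
After op 8 (write(12)): arr=[2 10 20 6 12 _] head=3 tail=5 count=2
After op 9 (peek()): arr=[2 10 20 6 12 _] head=3 tail=5 count=2
After op 10 (write(1)): arr=[2 10 20 6 12 1] head=3 tail=0 count=3
After op 11 (write(16)): arr=[16 10 20 6 12 1] head=3 tail=1 count=4
After op 12 (write(23)): arr=[16 23 20 6 12 1] head=3 tail=2 count=5
After op 13 (write(5)): arr=[16 23 5 6 12 1] head=3 tail=3 count=6
After op 14 (write(17)): arr=[16 23 5 17 12 1] head=4 tail=4 count=6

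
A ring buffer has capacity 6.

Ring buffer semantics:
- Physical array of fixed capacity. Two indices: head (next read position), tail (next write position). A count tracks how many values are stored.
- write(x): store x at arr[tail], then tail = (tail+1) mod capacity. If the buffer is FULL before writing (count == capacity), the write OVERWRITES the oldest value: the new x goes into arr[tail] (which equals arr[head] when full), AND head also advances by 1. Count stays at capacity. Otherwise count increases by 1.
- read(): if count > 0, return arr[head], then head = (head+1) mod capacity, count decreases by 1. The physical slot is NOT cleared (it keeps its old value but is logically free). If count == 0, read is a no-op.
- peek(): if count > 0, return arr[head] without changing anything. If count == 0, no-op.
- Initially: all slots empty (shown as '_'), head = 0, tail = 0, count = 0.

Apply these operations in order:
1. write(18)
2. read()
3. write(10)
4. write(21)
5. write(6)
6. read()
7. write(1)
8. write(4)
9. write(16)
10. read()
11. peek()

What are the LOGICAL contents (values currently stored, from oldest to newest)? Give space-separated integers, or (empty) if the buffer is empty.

Answer: 6 1 4 16

Derivation:
After op 1 (write(18)): arr=[18 _ _ _ _ _] head=0 tail=1 count=1
After op 2 (read()): arr=[18 _ _ _ _ _] head=1 tail=1 count=0
After op 3 (write(10)): arr=[18 10 _ _ _ _] head=1 tail=2 count=1
After op 4 (write(21)): arr=[18 10 21 _ _ _] head=1 tail=3 count=2
After op 5 (write(6)): arr=[18 10 21 6 _ _] head=1 tail=4 count=3
After op 6 (read()): arr=[18 10 21 6 _ _] head=2 tail=4 count=2
After op 7 (write(1)): arr=[18 10 21 6 1 _] head=2 tail=5 count=3
After op 8 (write(4)): arr=[18 10 21 6 1 4] head=2 tail=0 count=4
After op 9 (write(16)): arr=[16 10 21 6 1 4] head=2 tail=1 count=5
After op 10 (read()): arr=[16 10 21 6 1 4] head=3 tail=1 count=4
After op 11 (peek()): arr=[16 10 21 6 1 4] head=3 tail=1 count=4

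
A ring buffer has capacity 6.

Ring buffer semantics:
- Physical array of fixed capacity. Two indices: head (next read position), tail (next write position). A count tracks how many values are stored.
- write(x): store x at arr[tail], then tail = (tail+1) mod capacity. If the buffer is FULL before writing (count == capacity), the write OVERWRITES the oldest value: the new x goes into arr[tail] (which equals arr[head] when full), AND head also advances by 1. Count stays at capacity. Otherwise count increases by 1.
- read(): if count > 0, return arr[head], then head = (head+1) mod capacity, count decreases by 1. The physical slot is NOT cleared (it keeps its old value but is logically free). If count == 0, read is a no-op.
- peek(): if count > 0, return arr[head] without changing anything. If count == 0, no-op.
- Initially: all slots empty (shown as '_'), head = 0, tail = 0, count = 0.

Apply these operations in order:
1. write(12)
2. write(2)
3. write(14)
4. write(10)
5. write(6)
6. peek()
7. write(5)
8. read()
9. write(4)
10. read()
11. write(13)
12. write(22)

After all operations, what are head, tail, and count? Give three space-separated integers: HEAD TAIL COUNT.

Answer: 3 3 6

Derivation:
After op 1 (write(12)): arr=[12 _ _ _ _ _] head=0 tail=1 count=1
After op 2 (write(2)): arr=[12 2 _ _ _ _] head=0 tail=2 count=2
After op 3 (write(14)): arr=[12 2 14 _ _ _] head=0 tail=3 count=3
After op 4 (write(10)): arr=[12 2 14 10 _ _] head=0 tail=4 count=4
After op 5 (write(6)): arr=[12 2 14 10 6 _] head=0 tail=5 count=5
After op 6 (peek()): arr=[12 2 14 10 6 _] head=0 tail=5 count=5
After op 7 (write(5)): arr=[12 2 14 10 6 5] head=0 tail=0 count=6
After op 8 (read()): arr=[12 2 14 10 6 5] head=1 tail=0 count=5
After op 9 (write(4)): arr=[4 2 14 10 6 5] head=1 tail=1 count=6
After op 10 (read()): arr=[4 2 14 10 6 5] head=2 tail=1 count=5
After op 11 (write(13)): arr=[4 13 14 10 6 5] head=2 tail=2 count=6
After op 12 (write(22)): arr=[4 13 22 10 6 5] head=3 tail=3 count=6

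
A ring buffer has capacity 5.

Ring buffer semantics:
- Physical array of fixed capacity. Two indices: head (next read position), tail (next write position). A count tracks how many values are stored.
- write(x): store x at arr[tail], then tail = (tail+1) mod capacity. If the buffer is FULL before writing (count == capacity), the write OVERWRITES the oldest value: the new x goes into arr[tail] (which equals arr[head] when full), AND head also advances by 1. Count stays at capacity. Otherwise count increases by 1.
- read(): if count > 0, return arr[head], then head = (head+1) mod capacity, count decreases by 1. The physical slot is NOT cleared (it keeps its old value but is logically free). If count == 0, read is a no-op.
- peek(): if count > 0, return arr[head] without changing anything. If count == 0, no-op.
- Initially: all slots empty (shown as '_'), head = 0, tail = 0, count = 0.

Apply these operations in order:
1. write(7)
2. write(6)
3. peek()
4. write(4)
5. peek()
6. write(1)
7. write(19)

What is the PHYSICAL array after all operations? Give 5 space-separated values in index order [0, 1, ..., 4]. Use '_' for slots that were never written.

Answer: 7 6 4 1 19

Derivation:
After op 1 (write(7)): arr=[7 _ _ _ _] head=0 tail=1 count=1
After op 2 (write(6)): arr=[7 6 _ _ _] head=0 tail=2 count=2
After op 3 (peek()): arr=[7 6 _ _ _] head=0 tail=2 count=2
After op 4 (write(4)): arr=[7 6 4 _ _] head=0 tail=3 count=3
After op 5 (peek()): arr=[7 6 4 _ _] head=0 tail=3 count=3
After op 6 (write(1)): arr=[7 6 4 1 _] head=0 tail=4 count=4
After op 7 (write(19)): arr=[7 6 4 1 19] head=0 tail=0 count=5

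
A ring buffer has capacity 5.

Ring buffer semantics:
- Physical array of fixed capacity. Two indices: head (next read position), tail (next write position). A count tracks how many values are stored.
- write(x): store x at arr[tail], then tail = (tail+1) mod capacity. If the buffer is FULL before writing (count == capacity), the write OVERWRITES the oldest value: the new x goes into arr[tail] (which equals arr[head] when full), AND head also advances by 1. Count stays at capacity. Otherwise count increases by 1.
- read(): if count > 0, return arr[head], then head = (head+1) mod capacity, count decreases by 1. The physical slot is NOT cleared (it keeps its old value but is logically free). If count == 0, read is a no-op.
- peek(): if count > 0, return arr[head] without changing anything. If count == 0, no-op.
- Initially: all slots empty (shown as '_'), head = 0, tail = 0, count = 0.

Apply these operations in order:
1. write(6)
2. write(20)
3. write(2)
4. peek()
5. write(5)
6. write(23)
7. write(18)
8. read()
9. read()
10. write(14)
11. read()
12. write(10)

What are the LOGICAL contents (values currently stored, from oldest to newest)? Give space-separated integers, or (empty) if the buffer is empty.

Answer: 23 18 14 10

Derivation:
After op 1 (write(6)): arr=[6 _ _ _ _] head=0 tail=1 count=1
After op 2 (write(20)): arr=[6 20 _ _ _] head=0 tail=2 count=2
After op 3 (write(2)): arr=[6 20 2 _ _] head=0 tail=3 count=3
After op 4 (peek()): arr=[6 20 2 _ _] head=0 tail=3 count=3
After op 5 (write(5)): arr=[6 20 2 5 _] head=0 tail=4 count=4
After op 6 (write(23)): arr=[6 20 2 5 23] head=0 tail=0 count=5
After op 7 (write(18)): arr=[18 20 2 5 23] head=1 tail=1 count=5
After op 8 (read()): arr=[18 20 2 5 23] head=2 tail=1 count=4
After op 9 (read()): arr=[18 20 2 5 23] head=3 tail=1 count=3
After op 10 (write(14)): arr=[18 14 2 5 23] head=3 tail=2 count=4
After op 11 (read()): arr=[18 14 2 5 23] head=4 tail=2 count=3
After op 12 (write(10)): arr=[18 14 10 5 23] head=4 tail=3 count=4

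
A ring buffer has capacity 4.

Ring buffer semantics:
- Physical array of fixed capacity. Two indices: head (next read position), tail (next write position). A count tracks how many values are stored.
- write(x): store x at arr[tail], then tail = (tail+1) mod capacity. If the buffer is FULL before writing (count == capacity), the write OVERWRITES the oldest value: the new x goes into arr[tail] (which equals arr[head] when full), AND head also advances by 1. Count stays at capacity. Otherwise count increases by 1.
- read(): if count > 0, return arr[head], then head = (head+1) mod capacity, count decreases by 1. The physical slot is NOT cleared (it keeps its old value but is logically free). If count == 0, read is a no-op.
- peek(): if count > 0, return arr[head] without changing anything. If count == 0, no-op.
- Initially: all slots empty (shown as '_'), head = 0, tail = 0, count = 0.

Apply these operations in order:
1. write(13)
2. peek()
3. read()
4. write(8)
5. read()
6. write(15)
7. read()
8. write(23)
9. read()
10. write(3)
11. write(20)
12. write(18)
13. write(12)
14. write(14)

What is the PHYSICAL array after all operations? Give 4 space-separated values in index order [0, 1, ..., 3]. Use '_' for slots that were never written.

Answer: 14 20 18 12

Derivation:
After op 1 (write(13)): arr=[13 _ _ _] head=0 tail=1 count=1
After op 2 (peek()): arr=[13 _ _ _] head=0 tail=1 count=1
After op 3 (read()): arr=[13 _ _ _] head=1 tail=1 count=0
After op 4 (write(8)): arr=[13 8 _ _] head=1 tail=2 count=1
After op 5 (read()): arr=[13 8 _ _] head=2 tail=2 count=0
After op 6 (write(15)): arr=[13 8 15 _] head=2 tail=3 count=1
After op 7 (read()): arr=[13 8 15 _] head=3 tail=3 count=0
After op 8 (write(23)): arr=[13 8 15 23] head=3 tail=0 count=1
After op 9 (read()): arr=[13 8 15 23] head=0 tail=0 count=0
After op 10 (write(3)): arr=[3 8 15 23] head=0 tail=1 count=1
After op 11 (write(20)): arr=[3 20 15 23] head=0 tail=2 count=2
After op 12 (write(18)): arr=[3 20 18 23] head=0 tail=3 count=3
After op 13 (write(12)): arr=[3 20 18 12] head=0 tail=0 count=4
After op 14 (write(14)): arr=[14 20 18 12] head=1 tail=1 count=4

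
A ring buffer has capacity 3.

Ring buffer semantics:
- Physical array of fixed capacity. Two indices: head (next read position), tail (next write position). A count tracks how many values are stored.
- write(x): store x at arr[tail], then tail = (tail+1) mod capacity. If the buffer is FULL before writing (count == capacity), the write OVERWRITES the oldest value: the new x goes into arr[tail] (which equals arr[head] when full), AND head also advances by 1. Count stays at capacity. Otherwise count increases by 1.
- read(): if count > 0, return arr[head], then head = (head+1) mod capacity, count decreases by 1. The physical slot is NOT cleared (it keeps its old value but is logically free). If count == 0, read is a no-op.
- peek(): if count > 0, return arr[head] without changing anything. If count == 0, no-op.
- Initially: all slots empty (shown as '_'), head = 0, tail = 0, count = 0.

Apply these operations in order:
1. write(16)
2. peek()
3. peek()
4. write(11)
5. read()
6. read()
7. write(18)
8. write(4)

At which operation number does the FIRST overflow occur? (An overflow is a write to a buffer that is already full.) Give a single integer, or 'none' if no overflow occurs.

Answer: none

Derivation:
After op 1 (write(16)): arr=[16 _ _] head=0 tail=1 count=1
After op 2 (peek()): arr=[16 _ _] head=0 tail=1 count=1
After op 3 (peek()): arr=[16 _ _] head=0 tail=1 count=1
After op 4 (write(11)): arr=[16 11 _] head=0 tail=2 count=2
After op 5 (read()): arr=[16 11 _] head=1 tail=2 count=1
After op 6 (read()): arr=[16 11 _] head=2 tail=2 count=0
After op 7 (write(18)): arr=[16 11 18] head=2 tail=0 count=1
After op 8 (write(4)): arr=[4 11 18] head=2 tail=1 count=2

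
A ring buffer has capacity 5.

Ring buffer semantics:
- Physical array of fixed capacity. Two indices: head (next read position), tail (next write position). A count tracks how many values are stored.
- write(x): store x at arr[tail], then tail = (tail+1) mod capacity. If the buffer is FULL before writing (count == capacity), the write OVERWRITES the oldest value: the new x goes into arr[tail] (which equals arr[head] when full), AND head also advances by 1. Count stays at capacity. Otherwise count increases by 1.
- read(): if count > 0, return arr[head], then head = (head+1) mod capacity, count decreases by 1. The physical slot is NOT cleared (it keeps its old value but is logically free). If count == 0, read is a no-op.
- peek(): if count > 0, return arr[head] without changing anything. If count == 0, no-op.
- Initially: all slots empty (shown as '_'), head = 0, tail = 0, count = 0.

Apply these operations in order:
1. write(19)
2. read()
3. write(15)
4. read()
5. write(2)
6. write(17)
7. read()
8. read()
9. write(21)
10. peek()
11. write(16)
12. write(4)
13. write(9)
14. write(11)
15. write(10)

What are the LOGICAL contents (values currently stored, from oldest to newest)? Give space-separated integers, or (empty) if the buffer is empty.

After op 1 (write(19)): arr=[19 _ _ _ _] head=0 tail=1 count=1
After op 2 (read()): arr=[19 _ _ _ _] head=1 tail=1 count=0
After op 3 (write(15)): arr=[19 15 _ _ _] head=1 tail=2 count=1
After op 4 (read()): arr=[19 15 _ _ _] head=2 tail=2 count=0
After op 5 (write(2)): arr=[19 15 2 _ _] head=2 tail=3 count=1
After op 6 (write(17)): arr=[19 15 2 17 _] head=2 tail=4 count=2
After op 7 (read()): arr=[19 15 2 17 _] head=3 tail=4 count=1
After op 8 (read()): arr=[19 15 2 17 _] head=4 tail=4 count=0
After op 9 (write(21)): arr=[19 15 2 17 21] head=4 tail=0 count=1
After op 10 (peek()): arr=[19 15 2 17 21] head=4 tail=0 count=1
After op 11 (write(16)): arr=[16 15 2 17 21] head=4 tail=1 count=2
After op 12 (write(4)): arr=[16 4 2 17 21] head=4 tail=2 count=3
After op 13 (write(9)): arr=[16 4 9 17 21] head=4 tail=3 count=4
After op 14 (write(11)): arr=[16 4 9 11 21] head=4 tail=4 count=5
After op 15 (write(10)): arr=[16 4 9 11 10] head=0 tail=0 count=5

Answer: 16 4 9 11 10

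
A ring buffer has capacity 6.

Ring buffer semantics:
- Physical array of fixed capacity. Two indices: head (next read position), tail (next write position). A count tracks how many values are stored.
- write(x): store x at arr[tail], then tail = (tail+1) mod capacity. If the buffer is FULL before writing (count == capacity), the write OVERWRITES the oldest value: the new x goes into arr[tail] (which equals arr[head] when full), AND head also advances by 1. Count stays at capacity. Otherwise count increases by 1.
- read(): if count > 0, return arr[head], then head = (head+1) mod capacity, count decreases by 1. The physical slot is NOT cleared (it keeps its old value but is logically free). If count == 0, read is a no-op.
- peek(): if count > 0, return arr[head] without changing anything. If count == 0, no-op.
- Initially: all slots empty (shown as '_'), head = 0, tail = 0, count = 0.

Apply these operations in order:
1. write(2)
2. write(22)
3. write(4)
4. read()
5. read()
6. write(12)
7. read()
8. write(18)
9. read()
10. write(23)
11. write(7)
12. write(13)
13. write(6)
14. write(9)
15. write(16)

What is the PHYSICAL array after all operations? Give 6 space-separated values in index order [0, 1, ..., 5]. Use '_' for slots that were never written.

After op 1 (write(2)): arr=[2 _ _ _ _ _] head=0 tail=1 count=1
After op 2 (write(22)): arr=[2 22 _ _ _ _] head=0 tail=2 count=2
After op 3 (write(4)): arr=[2 22 4 _ _ _] head=0 tail=3 count=3
After op 4 (read()): arr=[2 22 4 _ _ _] head=1 tail=3 count=2
After op 5 (read()): arr=[2 22 4 _ _ _] head=2 tail=3 count=1
After op 6 (write(12)): arr=[2 22 4 12 _ _] head=2 tail=4 count=2
After op 7 (read()): arr=[2 22 4 12 _ _] head=3 tail=4 count=1
After op 8 (write(18)): arr=[2 22 4 12 18 _] head=3 tail=5 count=2
After op 9 (read()): arr=[2 22 4 12 18 _] head=4 tail=5 count=1
After op 10 (write(23)): arr=[2 22 4 12 18 23] head=4 tail=0 count=2
After op 11 (write(7)): arr=[7 22 4 12 18 23] head=4 tail=1 count=3
After op 12 (write(13)): arr=[7 13 4 12 18 23] head=4 tail=2 count=4
After op 13 (write(6)): arr=[7 13 6 12 18 23] head=4 tail=3 count=5
After op 14 (write(9)): arr=[7 13 6 9 18 23] head=4 tail=4 count=6
After op 15 (write(16)): arr=[7 13 6 9 16 23] head=5 tail=5 count=6

Answer: 7 13 6 9 16 23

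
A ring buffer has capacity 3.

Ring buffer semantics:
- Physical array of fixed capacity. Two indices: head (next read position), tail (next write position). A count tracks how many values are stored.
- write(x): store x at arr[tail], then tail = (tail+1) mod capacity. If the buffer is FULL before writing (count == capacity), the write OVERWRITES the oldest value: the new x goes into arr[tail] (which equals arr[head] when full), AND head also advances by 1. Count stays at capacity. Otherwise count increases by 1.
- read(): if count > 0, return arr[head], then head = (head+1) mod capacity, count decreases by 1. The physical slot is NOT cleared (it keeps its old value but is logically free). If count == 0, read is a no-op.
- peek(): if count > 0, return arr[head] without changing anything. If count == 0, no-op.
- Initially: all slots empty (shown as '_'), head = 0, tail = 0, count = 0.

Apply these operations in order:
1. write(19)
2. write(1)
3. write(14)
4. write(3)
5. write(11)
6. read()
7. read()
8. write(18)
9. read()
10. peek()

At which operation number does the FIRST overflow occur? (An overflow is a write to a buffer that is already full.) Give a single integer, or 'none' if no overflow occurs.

Answer: 4

Derivation:
After op 1 (write(19)): arr=[19 _ _] head=0 tail=1 count=1
After op 2 (write(1)): arr=[19 1 _] head=0 tail=2 count=2
After op 3 (write(14)): arr=[19 1 14] head=0 tail=0 count=3
After op 4 (write(3)): arr=[3 1 14] head=1 tail=1 count=3
After op 5 (write(11)): arr=[3 11 14] head=2 tail=2 count=3
After op 6 (read()): arr=[3 11 14] head=0 tail=2 count=2
After op 7 (read()): arr=[3 11 14] head=1 tail=2 count=1
After op 8 (write(18)): arr=[3 11 18] head=1 tail=0 count=2
After op 9 (read()): arr=[3 11 18] head=2 tail=0 count=1
After op 10 (peek()): arr=[3 11 18] head=2 tail=0 count=1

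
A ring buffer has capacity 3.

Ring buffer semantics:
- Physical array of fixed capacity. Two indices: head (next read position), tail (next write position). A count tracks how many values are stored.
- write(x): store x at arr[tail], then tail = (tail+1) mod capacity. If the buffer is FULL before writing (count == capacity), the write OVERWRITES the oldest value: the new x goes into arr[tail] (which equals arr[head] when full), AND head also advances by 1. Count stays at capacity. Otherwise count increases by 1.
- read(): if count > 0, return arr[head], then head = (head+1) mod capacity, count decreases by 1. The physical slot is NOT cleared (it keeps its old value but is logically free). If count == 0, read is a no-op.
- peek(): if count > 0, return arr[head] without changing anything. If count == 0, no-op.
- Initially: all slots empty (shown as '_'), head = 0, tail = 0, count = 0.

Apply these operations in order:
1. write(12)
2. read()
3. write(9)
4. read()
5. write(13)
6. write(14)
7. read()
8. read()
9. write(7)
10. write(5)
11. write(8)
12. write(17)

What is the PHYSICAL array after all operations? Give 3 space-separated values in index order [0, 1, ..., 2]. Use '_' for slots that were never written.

Answer: 8 17 5

Derivation:
After op 1 (write(12)): arr=[12 _ _] head=0 tail=1 count=1
After op 2 (read()): arr=[12 _ _] head=1 tail=1 count=0
After op 3 (write(9)): arr=[12 9 _] head=1 tail=2 count=1
After op 4 (read()): arr=[12 9 _] head=2 tail=2 count=0
After op 5 (write(13)): arr=[12 9 13] head=2 tail=0 count=1
After op 6 (write(14)): arr=[14 9 13] head=2 tail=1 count=2
After op 7 (read()): arr=[14 9 13] head=0 tail=1 count=1
After op 8 (read()): arr=[14 9 13] head=1 tail=1 count=0
After op 9 (write(7)): arr=[14 7 13] head=1 tail=2 count=1
After op 10 (write(5)): arr=[14 7 5] head=1 tail=0 count=2
After op 11 (write(8)): arr=[8 7 5] head=1 tail=1 count=3
After op 12 (write(17)): arr=[8 17 5] head=2 tail=2 count=3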